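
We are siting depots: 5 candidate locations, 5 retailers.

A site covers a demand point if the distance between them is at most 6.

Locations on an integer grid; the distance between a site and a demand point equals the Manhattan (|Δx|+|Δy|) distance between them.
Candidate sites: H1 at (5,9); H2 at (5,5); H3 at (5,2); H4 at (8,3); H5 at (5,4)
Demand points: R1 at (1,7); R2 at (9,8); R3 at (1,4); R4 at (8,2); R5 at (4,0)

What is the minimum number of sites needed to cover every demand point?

2

Coverage sets (demand points within 6 of each site):
  H1: {R1, R2}
  H2: {R1, R3, R4, R5}
  H3: {R3, R4, R5}
  H4: {R2, R4}
  H5: {R3, R4, R5}
No single site covers all 5 demand points.
But {H1, H2} covers everything, so the minimum is 2.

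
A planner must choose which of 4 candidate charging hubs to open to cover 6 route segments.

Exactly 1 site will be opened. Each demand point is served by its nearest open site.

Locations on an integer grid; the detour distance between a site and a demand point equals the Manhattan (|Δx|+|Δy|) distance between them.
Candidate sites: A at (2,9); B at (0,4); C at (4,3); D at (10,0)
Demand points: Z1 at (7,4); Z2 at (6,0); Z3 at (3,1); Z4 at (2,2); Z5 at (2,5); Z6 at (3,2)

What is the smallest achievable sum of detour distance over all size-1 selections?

Open {C}.
  Z1→C 4, Z2→C 5, Z3→C 3, Z4→C 3, Z5→C 4, Z6→C 2  ⇒ total 21.
Compare {B}: total 35.
Compare {A}: total 51.
No size-1 selection does better; minimum is 21.

21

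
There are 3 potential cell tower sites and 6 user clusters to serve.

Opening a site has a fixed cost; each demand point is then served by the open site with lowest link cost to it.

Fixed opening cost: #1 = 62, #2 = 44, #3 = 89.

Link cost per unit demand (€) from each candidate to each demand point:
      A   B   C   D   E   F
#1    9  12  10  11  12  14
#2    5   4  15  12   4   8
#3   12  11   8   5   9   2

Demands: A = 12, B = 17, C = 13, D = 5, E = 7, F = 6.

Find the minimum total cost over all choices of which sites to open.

Open {#2, #3}: assign each demand point to its cheapest open site.
  A→#2 12×5=60, B→#2 17×4=68, C→#3 13×8=104, D→#3 5×5=25, E→#2 7×4=28, F→#3 6×2=12
  link cost 297, fixed 133 → total 430.
Compare {#1, #2, #3}: link cost 297 + fixed 195 = 492.
Compare {#1, #2}: link cost 389 + fixed 106 = 495.
Compare {#2}: link cost 459 + fixed 44 = 503.
All other subsets cost ≥ 492. Minimum total cost: 430.

430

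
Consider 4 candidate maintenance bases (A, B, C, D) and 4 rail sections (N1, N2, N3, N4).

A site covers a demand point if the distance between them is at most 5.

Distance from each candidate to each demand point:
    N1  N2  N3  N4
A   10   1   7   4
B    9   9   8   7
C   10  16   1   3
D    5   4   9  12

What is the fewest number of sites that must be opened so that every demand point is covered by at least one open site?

Coverage sets (demand points within 5 of each site):
  A: {N2, N4}
  B: {}
  C: {N3, N4}
  D: {N1, N2}
No single site covers all 4 demand points.
But {C, D} covers everything, so the minimum is 2.

2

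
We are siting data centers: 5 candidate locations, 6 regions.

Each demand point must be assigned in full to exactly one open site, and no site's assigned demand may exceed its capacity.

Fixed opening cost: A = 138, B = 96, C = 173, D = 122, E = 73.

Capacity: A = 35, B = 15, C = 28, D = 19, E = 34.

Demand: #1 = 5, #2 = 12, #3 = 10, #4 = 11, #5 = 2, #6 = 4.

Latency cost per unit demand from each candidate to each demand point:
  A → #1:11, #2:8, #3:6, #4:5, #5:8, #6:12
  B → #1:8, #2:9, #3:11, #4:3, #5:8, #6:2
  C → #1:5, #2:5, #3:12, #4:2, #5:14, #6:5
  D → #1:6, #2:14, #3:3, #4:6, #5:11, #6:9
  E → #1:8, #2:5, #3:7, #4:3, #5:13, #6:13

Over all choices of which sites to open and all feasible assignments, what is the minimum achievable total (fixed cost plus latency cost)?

Open {B, E}; cheapest assignment that respects the capacities:
  B (cap 15, load 11): #1, #5, #6 — cost 5×8 + 2×8 + 4×2 = 64
  E (cap 34, load 33): #2, #3, #4 — cost 12×5 + 10×7 + 11×3 = 163
  Shipping 227, fixed 169 → total 396.
  Any other capacity-feasible assignment to {B, E} ships for at least 227.
Compare {D, E}: its best feasible assignment gives total 410.
Compare {A, E}: its best feasible assignment gives total 468.
Every other set of open sites that can feasibly serve all demand totals ≥ 410 even under its best assignment. Minimum: 396.

396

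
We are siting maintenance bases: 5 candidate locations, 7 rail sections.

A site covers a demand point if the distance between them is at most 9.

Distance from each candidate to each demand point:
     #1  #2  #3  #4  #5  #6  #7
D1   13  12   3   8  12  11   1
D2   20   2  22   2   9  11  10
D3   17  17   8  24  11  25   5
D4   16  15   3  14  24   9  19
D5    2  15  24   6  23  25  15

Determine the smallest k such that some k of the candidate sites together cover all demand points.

4

Coverage sets (demand points within 9 of each site):
  D1: {#3, #4, #7}
  D2: {#2, #4, #5}
  D3: {#3, #7}
  D4: {#3, #6}
  D5: {#1, #4}
No 3 sites suffice: every size-3 union leaves at least one demand point uncovered.
But {D1, D2, D4, D5} covers everything, so the minimum is 4.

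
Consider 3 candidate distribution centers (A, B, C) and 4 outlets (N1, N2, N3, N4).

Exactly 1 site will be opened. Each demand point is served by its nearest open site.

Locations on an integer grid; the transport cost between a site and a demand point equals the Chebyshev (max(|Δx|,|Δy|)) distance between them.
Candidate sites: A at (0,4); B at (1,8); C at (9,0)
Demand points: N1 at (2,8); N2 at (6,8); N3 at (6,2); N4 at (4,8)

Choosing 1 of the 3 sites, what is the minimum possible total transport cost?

15

Open {B}.
  N1→B 1, N2→B 5, N3→B 6, N4→B 3  ⇒ total 15.
Compare {A}: total 20.
Compare {C}: total 27.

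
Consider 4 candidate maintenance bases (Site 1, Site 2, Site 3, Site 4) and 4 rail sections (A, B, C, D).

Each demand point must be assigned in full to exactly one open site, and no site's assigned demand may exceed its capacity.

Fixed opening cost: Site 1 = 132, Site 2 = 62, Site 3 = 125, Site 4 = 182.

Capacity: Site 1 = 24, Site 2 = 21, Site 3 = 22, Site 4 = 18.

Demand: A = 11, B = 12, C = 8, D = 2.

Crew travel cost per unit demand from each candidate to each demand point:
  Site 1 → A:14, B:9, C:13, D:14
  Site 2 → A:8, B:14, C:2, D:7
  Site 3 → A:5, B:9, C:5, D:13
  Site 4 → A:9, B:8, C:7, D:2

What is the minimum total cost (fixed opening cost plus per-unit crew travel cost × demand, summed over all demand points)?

413

Open {Site 2, Site 3}; cheapest assignment that respects the capacities:
  Site 2 (cap 21, load 21): A, C, D — cost 11×8 + 8×2 + 2×7 = 118
  Site 3 (cap 22, load 12): B — cost 12×9 = 108
  Shipping 226, fixed 187 → total 413.
  Any other capacity-feasible assignment to {Site 2, Site 3} ships for at least 226.
Compare {Site 1, Site 2}: its best feasible assignment gives total 420.
Compare {Site 2, Site 4}: its best feasible assignment gives total 448.
Every other set of open sites that can feasibly serve all demand totals ≥ 420 even under its best assignment. Minimum: 413.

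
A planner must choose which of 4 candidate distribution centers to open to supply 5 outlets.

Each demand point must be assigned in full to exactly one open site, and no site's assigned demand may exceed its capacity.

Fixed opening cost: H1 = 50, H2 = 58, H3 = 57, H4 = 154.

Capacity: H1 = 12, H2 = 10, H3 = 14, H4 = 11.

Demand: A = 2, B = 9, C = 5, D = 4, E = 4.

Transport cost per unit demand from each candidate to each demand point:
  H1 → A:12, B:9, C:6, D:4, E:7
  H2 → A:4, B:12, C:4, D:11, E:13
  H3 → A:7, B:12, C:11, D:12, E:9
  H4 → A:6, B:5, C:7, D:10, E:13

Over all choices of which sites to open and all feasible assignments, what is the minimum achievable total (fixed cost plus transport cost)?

321

Open {H1, H3}; cheapest assignment that respects the capacities:
  H1 (cap 12, load 11): A, C, D — cost 2×12 + 5×6 + 4×4 = 70
  H3 (cap 14, load 13): B, E — cost 9×12 + 4×9 = 144
  Shipping 214, fixed 107 → total 321.
  Any other capacity-feasible assignment to {H1, H3} ships for at least 214.
Compare {H1, H2, H3}: its best feasible assignment gives total 345.
Compare {H1, H2, H4}: its best feasible assignment gives total 379.
Every other set of open sites that can feasibly serve all demand totals ≥ 345 even under its best assignment. Minimum: 321.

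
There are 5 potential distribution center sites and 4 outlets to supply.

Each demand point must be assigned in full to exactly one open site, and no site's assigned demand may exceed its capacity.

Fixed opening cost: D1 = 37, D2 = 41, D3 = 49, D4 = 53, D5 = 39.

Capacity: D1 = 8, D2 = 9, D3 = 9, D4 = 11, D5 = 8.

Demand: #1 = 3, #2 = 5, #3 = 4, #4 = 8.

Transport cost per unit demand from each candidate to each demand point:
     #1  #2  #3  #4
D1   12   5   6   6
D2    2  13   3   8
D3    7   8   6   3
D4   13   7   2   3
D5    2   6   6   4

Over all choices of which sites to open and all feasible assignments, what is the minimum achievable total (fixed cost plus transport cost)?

Open {D1, D2, D5}; cheapest assignment that respects the capacities:
  D1 (cap 8, load 5): #2 — cost 5×5 = 25
  D2 (cap 9, load 7): #1, #3 — cost 3×2 + 4×3 = 18
  D5 (cap 8, load 8): #4 — cost 8×4 = 32
  Shipping 75, fixed 117 → total 192.
  Any other capacity-feasible assignment to {D1, D2, D5} ships for at least 75.
Compare {D1, D2, D3}: its best feasible assignment gives total 194.
Compare {D1, D2, D4}: its best feasible assignment gives total 198.
Every other set of open sites that can feasibly serve all demand totals ≥ 194 even under its best assignment. Minimum: 192.

192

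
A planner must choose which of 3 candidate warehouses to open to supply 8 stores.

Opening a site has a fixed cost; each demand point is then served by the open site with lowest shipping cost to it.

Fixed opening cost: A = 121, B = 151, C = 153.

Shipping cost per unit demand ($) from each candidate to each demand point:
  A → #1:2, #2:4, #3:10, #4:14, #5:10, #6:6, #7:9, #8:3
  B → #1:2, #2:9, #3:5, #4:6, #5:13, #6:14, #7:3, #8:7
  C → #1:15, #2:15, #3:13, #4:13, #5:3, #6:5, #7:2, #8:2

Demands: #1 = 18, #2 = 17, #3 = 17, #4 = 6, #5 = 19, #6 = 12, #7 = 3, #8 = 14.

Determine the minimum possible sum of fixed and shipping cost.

Open {B, C}: assign each demand point to its cheapest open site.
  #1→B 18×2=36, #2→B 17×9=153, #3→B 17×5=85, #4→B 6×6=36, #5→C 19×3=57, #6→C 12×5=60, #7→C 3×2=6, #8→C 14×2=28
  shipping cost 461, fixed 304 → total 765.
Compare {A, C}: shipping cost 503 + fixed 274 = 777.
Compare {A, B, C}: shipping cost 376 + fixed 425 = 801.
Compare {A}: shipping cost 689 + fixed 121 = 810.
All other subsets cost ≥ 777. Minimum total cost: 765.

765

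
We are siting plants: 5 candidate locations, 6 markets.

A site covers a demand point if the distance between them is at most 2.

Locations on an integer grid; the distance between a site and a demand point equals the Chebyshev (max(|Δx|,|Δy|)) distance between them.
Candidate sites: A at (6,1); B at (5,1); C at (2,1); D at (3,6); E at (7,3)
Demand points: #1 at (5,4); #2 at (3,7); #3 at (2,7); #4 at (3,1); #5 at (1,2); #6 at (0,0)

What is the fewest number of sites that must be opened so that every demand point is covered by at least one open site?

2

Coverage sets (demand points within 2 of each site):
  A: {}
  B: {#4}
  C: {#4, #5, #6}
  D: {#1, #2, #3}
  E: {#1}
No single site covers all 6 demand points.
But {C, D} covers everything, so the minimum is 2.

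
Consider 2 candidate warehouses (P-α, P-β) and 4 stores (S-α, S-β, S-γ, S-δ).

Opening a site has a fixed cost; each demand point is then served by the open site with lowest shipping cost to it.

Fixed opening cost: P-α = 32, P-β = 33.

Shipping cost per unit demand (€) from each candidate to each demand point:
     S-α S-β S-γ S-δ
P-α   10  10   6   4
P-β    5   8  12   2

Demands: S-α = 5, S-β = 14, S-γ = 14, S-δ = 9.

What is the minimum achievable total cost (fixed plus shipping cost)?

Open {P-α, P-β}: assign each demand point to its cheapest open site.
  S-α→P-β 5×5=25, S-β→P-β 14×8=112, S-γ→P-α 14×6=84, S-δ→P-β 9×2=18
  shipping cost 239, fixed 65 → total 304.
Compare {P-α}: shipping cost 310 + fixed 32 = 342.
Compare {P-β}: shipping cost 323 + fixed 33 = 356.

304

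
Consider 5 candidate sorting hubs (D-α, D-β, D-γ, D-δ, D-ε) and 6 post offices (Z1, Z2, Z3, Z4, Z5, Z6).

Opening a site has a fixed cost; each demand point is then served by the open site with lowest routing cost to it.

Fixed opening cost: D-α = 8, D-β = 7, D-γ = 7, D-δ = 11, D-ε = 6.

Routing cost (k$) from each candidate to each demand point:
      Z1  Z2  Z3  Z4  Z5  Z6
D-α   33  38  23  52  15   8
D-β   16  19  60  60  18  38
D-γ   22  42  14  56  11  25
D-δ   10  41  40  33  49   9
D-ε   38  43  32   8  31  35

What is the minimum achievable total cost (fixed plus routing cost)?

Open {D-β, D-γ, D-δ, D-ε}: assign each demand point to its cheapest open site.
  Z1→D-δ 10, Z2→D-β 19, Z3→D-γ 14, Z4→D-ε 8, Z5→D-γ 11, Z6→D-δ 9
  routing cost 71, fixed 31 → total 102.
Compare {D-α, D-β, D-γ, D-ε}: routing cost 76 + fixed 28 = 104.
Compare {D-α, D-β, D-γ, D-δ, D-ε}: routing cost 70 + fixed 39 = 109.
Compare {D-α, D-β, D-ε}: routing cost 89 + fixed 21 = 110.
All other subsets cost ≥ 104. Minimum total cost: 102.

102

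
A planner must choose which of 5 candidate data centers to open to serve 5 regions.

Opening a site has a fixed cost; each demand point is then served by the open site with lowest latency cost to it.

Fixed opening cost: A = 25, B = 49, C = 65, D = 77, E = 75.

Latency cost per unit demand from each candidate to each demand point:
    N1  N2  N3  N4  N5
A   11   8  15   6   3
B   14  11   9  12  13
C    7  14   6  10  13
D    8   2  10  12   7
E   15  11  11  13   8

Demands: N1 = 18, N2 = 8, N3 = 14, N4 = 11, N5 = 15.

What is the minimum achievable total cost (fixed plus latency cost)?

Open {A, C}: assign each demand point to its cheapest open site.
  N1→C 18×7=126, N2→A 8×8=64, N3→C 14×6=84, N4→A 11×6=66, N5→A 15×3=45
  latency cost 385, fixed 90 → total 475.
Compare {A, C, D}: latency cost 337 + fixed 167 = 504.
Compare {A, D}: latency cost 411 + fixed 102 = 513.
Compare {A, B, C}: latency cost 385 + fixed 139 = 524.
All other subsets cost ≥ 504. Minimum total cost: 475.

475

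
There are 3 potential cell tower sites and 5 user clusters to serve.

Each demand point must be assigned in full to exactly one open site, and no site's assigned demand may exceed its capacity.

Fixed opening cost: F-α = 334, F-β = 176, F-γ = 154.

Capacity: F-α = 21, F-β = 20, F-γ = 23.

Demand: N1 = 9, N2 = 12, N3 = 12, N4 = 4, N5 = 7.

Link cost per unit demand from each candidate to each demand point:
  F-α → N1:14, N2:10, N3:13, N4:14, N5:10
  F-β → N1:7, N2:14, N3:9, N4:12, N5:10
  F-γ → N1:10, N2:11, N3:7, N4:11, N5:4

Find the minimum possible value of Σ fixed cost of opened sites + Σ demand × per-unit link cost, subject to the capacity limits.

Open {F-α, F-γ}; cheapest assignment that respects the capacities:
  F-α (cap 21, load 21): N1, N2 — cost 9×14 + 12×10 = 246
  F-γ (cap 23, load 23): N3, N4, N5 — cost 12×7 + 4×11 + 7×4 = 156
  Shipping 402, fixed 488 → total 890.
  Any other capacity-feasible assignment to {F-α, F-γ} ships for at least 402.
Compare {F-α, F-β, F-γ}: its best feasible assignment gives total 1003.
Every other set of open sites that can feasibly serve all demand totals ≥ 1003 even under its best assignment. Minimum: 890.

890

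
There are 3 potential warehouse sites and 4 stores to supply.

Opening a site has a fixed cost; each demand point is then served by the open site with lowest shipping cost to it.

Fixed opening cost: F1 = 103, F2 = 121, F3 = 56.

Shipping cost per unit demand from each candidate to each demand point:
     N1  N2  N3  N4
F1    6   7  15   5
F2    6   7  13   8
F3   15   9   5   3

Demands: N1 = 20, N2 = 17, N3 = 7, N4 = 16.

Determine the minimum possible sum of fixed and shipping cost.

Open {F1, F3}: assign each demand point to its cheapest open site.
  N1→F1 20×6=120, N2→F1 17×7=119, N3→F3 7×5=35, N4→F3 16×3=48
  shipping cost 322, fixed 159 → total 481.
Compare {F2, F3}: shipping cost 322 + fixed 177 = 499.
Compare {F1}: shipping cost 424 + fixed 103 = 527.
Compare {F2}: shipping cost 458 + fixed 121 = 579.
All other subsets cost ≥ 499. Minimum total cost: 481.

481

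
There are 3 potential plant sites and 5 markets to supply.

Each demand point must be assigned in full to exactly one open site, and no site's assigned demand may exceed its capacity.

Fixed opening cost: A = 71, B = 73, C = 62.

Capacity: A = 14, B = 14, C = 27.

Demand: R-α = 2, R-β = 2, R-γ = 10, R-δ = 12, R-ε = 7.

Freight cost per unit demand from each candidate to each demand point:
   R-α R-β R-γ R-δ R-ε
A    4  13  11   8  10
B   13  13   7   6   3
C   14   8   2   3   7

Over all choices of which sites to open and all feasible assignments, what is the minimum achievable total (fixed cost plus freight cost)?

Open {B, C}; cheapest assignment that respects the capacities:
  B (cap 14, load 9): R-α, R-ε — cost 2×13 + 7×3 = 47
  C (cap 27, load 24): R-β, R-γ, R-δ — cost 2×8 + 10×2 + 12×3 = 72
  Shipping 119, fixed 135 → total 254.
  Any other capacity-feasible assignment to {B, C} ships for at least 119.
Compare {A, C}: its best feasible assignment gives total 283.
Compare {A, B, C}: its best feasible assignment gives total 307.
Every other set of open sites that can feasibly serve all demand totals ≥ 283 even under its best assignment. Minimum: 254.

254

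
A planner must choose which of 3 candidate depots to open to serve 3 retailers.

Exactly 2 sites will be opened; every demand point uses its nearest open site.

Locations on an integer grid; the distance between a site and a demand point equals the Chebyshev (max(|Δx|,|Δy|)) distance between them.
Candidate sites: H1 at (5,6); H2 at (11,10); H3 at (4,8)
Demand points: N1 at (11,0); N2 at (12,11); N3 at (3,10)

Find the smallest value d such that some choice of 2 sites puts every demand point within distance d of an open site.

6

Open {H1, H2}.
  Farthest demand point is N1 at distance 6 (to H1); all others are ≤ 6.
With {H1, H3} the worst case is 7.
With {H2, H3} the worst case is 8.
No size-2 selection achieves below 6.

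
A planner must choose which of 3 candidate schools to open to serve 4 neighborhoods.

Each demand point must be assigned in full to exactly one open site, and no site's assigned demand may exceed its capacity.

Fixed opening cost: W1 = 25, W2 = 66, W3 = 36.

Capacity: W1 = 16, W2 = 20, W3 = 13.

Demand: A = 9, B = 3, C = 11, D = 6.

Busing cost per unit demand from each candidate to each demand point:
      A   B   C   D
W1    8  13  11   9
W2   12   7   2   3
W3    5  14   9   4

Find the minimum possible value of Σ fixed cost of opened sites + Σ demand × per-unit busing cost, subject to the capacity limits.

208

Open {W2, W3}; cheapest assignment that respects the capacities:
  W2 (cap 20, load 20): B, C, D — cost 3×7 + 11×2 + 6×3 = 61
  W3 (cap 13, load 9): A — cost 9×5 = 45
  Shipping 106, fixed 102 → total 208.
  Any other capacity-feasible assignment to {W2, W3} ships for at least 106.
Compare {W1, W2}: its best feasible assignment gives total 224.
Compare {W1, W2, W3}: its best feasible assignment gives total 233.
Every other set of open sites that can feasibly serve all demand totals ≥ 224 even under its best assignment. Minimum: 208.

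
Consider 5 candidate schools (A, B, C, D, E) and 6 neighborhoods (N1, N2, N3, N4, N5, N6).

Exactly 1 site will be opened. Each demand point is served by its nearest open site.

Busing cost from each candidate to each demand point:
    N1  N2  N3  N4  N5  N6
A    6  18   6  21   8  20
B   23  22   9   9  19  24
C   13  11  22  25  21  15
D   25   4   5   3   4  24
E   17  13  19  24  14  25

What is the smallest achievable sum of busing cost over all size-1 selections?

65

Open {D}.
  N1→D 25, N2→D 4, N3→D 5, N4→D 3, N5→D 4, N6→D 24  ⇒ total 65.
Compare {A}: total 79.
Compare {B}: total 106.
No size-1 selection does better; minimum is 65.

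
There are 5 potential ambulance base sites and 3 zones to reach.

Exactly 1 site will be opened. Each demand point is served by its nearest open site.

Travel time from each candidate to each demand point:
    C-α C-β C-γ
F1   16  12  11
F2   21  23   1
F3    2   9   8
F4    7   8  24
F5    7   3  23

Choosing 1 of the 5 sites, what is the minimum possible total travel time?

Open {F3}.
  C-α→F3 2, C-β→F3 9, C-γ→F3 8  ⇒ total 19.
Compare {F5}: total 33.
Compare {F1}: total 39.
No size-1 selection does better; minimum is 19.

19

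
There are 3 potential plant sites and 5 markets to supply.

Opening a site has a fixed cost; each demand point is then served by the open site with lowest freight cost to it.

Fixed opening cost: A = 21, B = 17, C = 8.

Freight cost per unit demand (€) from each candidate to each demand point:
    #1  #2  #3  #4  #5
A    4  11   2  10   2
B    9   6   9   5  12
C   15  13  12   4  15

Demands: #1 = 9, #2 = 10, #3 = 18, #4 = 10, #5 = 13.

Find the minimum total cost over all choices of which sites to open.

Open {A, B, C}: assign each demand point to its cheapest open site.
  #1→A 9×4=36, #2→B 10×6=60, #3→A 18×2=36, #4→C 10×4=40, #5→A 13×2=26
  freight cost 198, fixed 46 → total 244.
Compare {A, B}: freight cost 208 + fixed 38 = 246.
Compare {A, C}: freight cost 248 + fixed 29 = 277.
Compare {A}: freight cost 308 + fixed 21 = 329.
All other subsets cost ≥ 246. Minimum total cost: 244.

244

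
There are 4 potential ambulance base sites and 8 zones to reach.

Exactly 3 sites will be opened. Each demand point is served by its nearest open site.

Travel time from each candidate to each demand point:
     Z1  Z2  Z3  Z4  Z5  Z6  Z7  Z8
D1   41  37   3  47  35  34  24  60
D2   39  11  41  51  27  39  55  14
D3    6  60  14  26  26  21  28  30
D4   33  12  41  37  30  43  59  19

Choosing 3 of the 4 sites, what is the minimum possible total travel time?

131

Open {D1, D2, D3}.
  Z1→D3 6, Z2→D2 11, Z3→D1 3, Z4→D3 26, Z5→D3 26, Z6→D3 21, Z7→D1 24, Z8→D2 14  ⇒ total 131.
Compare {D1, D3, D4}: total 137.
Compare {D2, D3, D4}: total 146.
No size-3 selection does better; minimum is 131.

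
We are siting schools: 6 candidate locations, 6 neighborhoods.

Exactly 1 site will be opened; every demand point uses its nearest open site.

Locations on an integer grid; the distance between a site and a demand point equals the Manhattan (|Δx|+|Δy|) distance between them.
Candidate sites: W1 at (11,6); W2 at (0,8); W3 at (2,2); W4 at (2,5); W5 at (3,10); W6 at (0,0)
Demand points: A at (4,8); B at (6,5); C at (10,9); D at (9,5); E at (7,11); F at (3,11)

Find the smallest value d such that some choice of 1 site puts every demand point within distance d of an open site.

11

Open {W5}.
  Farthest demand point is D at distance 11 (to W5); all others are ≤ 11.
With {W2} the worst case is 12.
With {W4} the worst case is 12.
No size-1 selection achieves below 11.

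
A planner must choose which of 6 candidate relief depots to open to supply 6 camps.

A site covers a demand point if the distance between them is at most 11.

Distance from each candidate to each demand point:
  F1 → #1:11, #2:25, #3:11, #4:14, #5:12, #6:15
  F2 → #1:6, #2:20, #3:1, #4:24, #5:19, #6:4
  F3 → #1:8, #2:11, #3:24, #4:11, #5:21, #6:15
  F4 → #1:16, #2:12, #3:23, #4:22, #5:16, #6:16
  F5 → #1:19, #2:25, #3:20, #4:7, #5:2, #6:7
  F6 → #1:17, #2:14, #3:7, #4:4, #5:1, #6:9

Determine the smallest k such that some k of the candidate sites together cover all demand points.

2

Coverage sets (demand points within 11 of each site):
  F1: {#1, #3}
  F2: {#1, #3, #6}
  F3: {#1, #2, #4}
  F4: {}
  F5: {#4, #5, #6}
  F6: {#3, #4, #5, #6}
No single site covers all 6 demand points.
But {F3, F6} covers everything, so the minimum is 2.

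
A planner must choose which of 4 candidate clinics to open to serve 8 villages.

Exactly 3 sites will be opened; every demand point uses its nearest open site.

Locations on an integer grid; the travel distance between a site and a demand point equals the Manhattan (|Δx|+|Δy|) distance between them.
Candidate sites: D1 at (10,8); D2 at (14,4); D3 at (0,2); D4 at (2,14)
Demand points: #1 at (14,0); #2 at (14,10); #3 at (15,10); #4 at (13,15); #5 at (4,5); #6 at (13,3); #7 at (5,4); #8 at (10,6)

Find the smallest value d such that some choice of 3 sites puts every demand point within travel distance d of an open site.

Open {D1, D2, D3}.
  Farthest demand point is #4 at travel distance 10 (to D1); all others are ≤ 10.
With {D1, D2, D4} the worst case is 10.
With {D1, D3, D4} the worst case is 12.
No size-3 selection achieves below 10.

10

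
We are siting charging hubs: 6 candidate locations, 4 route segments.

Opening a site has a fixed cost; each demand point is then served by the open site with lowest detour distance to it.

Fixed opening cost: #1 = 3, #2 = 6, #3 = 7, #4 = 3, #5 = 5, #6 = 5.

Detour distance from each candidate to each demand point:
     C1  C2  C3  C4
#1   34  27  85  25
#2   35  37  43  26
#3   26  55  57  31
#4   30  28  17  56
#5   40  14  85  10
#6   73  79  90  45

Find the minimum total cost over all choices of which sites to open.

79

Open {#4, #5}: assign each demand point to its cheapest open site.
  C1→#4 30, C2→#5 14, C3→#4 17, C4→#5 10
  detour distance 71, fixed 8 → total 79.
Compare {#1, #4, #5}: detour distance 71 + fixed 11 = 82.
Compare {#3, #4, #5}: detour distance 67 + fixed 15 = 82.
Compare {#4, #5, #6}: detour distance 71 + fixed 13 = 84.
All other subsets cost ≥ 82. Minimum total cost: 79.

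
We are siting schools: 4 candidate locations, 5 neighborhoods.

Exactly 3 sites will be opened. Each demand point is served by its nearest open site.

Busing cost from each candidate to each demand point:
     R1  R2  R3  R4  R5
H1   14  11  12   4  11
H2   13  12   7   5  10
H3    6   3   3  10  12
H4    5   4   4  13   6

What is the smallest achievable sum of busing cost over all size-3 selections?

21

Open {H1, H3, H4}.
  R1→H4 5, R2→H3 3, R3→H3 3, R4→H1 4, R5→H4 6  ⇒ total 21.
Compare {H2, H3, H4}: total 22.
Compare {H1, H2, H4}: total 23.
No size-3 selection does better; minimum is 21.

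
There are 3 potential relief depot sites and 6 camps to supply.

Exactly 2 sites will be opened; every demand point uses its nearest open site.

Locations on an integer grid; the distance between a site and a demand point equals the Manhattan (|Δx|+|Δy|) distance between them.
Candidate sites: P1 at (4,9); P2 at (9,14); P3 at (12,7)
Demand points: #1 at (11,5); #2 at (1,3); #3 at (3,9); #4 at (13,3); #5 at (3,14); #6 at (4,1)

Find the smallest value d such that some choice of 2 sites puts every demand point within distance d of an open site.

9

Open {P1, P3}.
  Farthest demand point is #2 at distance 9 (to P1); all others are ≤ 9.
With {P1, P2} the worst case is 15.
With {P2, P3} the worst case is 15.
No size-2 selection achieves below 9.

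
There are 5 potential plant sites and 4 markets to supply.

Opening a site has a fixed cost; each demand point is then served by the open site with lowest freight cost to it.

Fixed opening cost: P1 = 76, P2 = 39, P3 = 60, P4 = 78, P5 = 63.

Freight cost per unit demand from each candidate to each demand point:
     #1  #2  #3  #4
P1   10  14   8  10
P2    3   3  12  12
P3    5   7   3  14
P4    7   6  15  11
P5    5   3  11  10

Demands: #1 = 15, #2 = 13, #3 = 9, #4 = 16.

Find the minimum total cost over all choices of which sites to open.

Open {P2, P3}: assign each demand point to its cheapest open site.
  #1→P2 15×3=45, #2→P2 13×3=39, #3→P3 9×3=27, #4→P2 16×12=192
  freight cost 303, fixed 99 → total 402.
Compare {P2}: freight cost 384 + fixed 39 = 423.
Compare {P3, P5}: freight cost 301 + fixed 123 = 424.
Compare {P1, P2}: freight cost 316 + fixed 115 = 431.
All other subsets cost ≥ 423. Minimum total cost: 402.

402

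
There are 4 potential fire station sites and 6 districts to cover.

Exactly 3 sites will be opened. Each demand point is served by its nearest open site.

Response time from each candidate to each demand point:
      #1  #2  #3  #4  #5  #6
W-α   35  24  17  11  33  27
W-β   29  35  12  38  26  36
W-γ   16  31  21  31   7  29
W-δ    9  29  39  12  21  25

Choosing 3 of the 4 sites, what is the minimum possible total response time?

93

Open {W-α, W-γ, W-δ}.
  #1→W-δ 9, #2→W-α 24, #3→W-α 17, #4→W-α 11, #5→W-γ 7, #6→W-δ 25  ⇒ total 93.
Compare {W-β, W-γ, W-δ}: total 94.
Compare {W-α, W-β, W-γ}: total 97.
No size-3 selection does better; minimum is 93.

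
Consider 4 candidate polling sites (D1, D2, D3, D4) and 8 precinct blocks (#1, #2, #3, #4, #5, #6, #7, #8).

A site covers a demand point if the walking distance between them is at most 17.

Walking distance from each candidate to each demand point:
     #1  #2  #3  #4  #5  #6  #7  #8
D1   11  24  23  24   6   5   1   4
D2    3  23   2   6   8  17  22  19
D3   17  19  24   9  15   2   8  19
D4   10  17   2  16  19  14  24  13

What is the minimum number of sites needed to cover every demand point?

Coverage sets (demand points within 17 of each site):
  D1: {#1, #5, #6, #7, #8}
  D2: {#1, #3, #4, #5, #6}
  D3: {#1, #4, #5, #6, #7}
  D4: {#1, #2, #3, #4, #6, #8}
No single site covers all 8 demand points.
But {D1, D4} covers everything, so the minimum is 2.

2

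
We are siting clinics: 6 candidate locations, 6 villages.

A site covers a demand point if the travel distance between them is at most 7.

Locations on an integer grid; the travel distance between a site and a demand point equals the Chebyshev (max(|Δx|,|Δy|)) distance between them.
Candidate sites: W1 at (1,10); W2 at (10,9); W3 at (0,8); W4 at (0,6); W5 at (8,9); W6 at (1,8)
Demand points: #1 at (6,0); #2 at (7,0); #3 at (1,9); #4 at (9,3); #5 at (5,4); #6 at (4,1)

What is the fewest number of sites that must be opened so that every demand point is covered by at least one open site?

Coverage sets (demand points within 7 of each site):
  W1: {#3, #5}
  W2: {#4, #5}
  W3: {#3, #5, #6}
  W4: {#1, #2, #3, #5, #6}
  W5: {#3, #4, #5}
  W6: {#3, #5, #6}
No single site covers all 6 demand points.
But {W2, W4} covers everything, so the minimum is 2.

2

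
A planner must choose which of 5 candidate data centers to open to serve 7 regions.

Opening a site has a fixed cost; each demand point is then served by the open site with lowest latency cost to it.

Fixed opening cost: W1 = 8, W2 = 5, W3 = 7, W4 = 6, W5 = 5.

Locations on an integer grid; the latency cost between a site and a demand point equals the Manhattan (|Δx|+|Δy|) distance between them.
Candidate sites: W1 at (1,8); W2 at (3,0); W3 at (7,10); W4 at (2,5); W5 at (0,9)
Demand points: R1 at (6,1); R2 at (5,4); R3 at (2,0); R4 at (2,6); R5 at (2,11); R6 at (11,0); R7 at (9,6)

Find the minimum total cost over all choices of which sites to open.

Open {W2, W4}: assign each demand point to its cheapest open site.
  R1→W2 4, R2→W4 4, R3→W2 1, R4→W4 1, R5→W4 6, R6→W2 8, R7→W4 8
  latency cost 32, fixed 11 → total 43.
Compare {W2, W4, W5}: latency cost 30 + fixed 16 = 46.
Compare {W2, W3, W4}: latency cost 30 + fixed 18 = 48.
Compare {W1, W2}: latency cost 36 + fixed 13 = 49.
All other subsets cost ≥ 46. Minimum total cost: 43.

43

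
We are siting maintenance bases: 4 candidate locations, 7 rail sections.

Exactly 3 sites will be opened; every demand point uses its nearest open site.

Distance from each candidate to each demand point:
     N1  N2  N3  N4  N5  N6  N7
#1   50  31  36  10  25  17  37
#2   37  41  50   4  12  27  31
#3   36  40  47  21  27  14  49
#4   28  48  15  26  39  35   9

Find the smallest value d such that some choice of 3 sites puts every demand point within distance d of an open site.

Open {#1, #2, #4}.
  Farthest demand point is N2 at distance 31 (to #1); all others are ≤ 31.
With {#1, #3, #4} the worst case is 31.
With {#1, #2, #3} the worst case is 36.
No size-3 selection achieves below 31.

31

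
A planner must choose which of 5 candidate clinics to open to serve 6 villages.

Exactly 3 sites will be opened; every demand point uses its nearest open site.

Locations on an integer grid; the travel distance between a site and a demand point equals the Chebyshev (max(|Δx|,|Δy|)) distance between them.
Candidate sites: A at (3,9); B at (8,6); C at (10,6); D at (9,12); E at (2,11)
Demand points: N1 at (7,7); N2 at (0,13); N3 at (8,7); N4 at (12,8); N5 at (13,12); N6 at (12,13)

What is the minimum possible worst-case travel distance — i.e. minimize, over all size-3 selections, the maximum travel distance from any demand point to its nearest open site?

Open {A, B, D}.
  Farthest demand point is N2 at travel distance 4 (to A); all others are ≤ 4.
With {A, C, D} the worst case is 4.
With {B, D, E} the worst case is 4.
No size-3 selection achieves below 4.

4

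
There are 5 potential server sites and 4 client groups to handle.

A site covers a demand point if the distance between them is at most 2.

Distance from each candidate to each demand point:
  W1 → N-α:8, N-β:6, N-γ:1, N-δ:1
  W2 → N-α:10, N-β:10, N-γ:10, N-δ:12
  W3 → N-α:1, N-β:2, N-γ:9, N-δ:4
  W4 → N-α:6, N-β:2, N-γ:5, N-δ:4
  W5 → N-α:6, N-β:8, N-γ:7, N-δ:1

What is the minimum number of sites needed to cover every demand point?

Coverage sets (demand points within 2 of each site):
  W1: {N-γ, N-δ}
  W2: {}
  W3: {N-α, N-β}
  W4: {N-β}
  W5: {N-δ}
No single site covers all 4 demand points.
But {W1, W3} covers everything, so the minimum is 2.

2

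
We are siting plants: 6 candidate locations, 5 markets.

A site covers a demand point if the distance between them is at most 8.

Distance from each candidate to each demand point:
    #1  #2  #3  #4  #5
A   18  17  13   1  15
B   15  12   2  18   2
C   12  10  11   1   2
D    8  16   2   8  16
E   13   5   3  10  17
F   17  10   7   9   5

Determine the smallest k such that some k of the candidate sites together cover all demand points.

3

Coverage sets (demand points within 8 of each site):
  A: {#4}
  B: {#3, #5}
  C: {#4, #5}
  D: {#1, #3, #4}
  E: {#2, #3}
  F: {#3, #5}
No 2 sites suffice: every size-2 union leaves at least one demand point uncovered.
But {B, D, E} covers everything, so the minimum is 3.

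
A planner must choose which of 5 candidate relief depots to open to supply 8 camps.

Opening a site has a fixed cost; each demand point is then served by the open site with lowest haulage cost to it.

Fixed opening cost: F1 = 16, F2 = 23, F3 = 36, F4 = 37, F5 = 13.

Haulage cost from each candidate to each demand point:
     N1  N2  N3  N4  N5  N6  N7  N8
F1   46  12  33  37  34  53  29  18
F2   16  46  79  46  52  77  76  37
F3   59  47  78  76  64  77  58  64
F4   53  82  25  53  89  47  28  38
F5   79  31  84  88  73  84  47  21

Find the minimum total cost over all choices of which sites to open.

271

Open {F1, F2}: assign each demand point to its cheapest open site.
  N1→F2 16, N2→F1 12, N3→F1 33, N4→F1 37, N5→F1 34, N6→F1 53, N7→F1 29, N8→F1 18
  haulage cost 232, fixed 39 → total 271.
Compare {F1}: haulage cost 262 + fixed 16 = 278.
Compare {F1, F2, F5}: haulage cost 232 + fixed 52 = 284.
Compare {F1, F5}: haulage cost 262 + fixed 29 = 291.
All other subsets cost ≥ 278. Minimum total cost: 271.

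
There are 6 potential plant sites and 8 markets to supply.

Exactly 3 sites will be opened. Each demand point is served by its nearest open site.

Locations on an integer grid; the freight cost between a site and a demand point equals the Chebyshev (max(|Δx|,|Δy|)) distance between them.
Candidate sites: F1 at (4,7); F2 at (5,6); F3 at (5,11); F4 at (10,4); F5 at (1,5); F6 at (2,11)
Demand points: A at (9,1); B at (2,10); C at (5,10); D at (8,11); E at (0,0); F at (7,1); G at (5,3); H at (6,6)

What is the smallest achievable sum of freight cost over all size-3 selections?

23

Open {F2, F3, F4}.
  A→F4 3, B→F3 3, C→F3 1, D→F3 3, E→F2 6, F→F4 3, G→F2 3, H→F2 1  ⇒ total 23.
Compare {F2, F3, F6}: total 25.
Compare {F2, F4, F6}: total 25.
No size-3 selection does better; minimum is 23.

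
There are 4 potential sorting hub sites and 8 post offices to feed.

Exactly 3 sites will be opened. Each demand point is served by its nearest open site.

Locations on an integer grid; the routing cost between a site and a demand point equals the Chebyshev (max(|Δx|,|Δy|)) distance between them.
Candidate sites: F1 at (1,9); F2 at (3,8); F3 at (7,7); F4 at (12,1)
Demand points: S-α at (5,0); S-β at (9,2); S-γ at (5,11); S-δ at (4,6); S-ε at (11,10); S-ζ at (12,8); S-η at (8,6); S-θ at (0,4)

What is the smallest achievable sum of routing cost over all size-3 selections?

29

Open {F2, F3, F4}.
  S-α→F3 7, S-β→F4 3, S-γ→F2 3, S-δ→F2 2, S-ε→F3 4, S-ζ→F3 5, S-η→F3 1, S-θ→F2 4  ⇒ total 29.
Compare {F1, F2, F3}: total 31.
Compare {F1, F3, F4}: total 32.
No size-3 selection does better; minimum is 29.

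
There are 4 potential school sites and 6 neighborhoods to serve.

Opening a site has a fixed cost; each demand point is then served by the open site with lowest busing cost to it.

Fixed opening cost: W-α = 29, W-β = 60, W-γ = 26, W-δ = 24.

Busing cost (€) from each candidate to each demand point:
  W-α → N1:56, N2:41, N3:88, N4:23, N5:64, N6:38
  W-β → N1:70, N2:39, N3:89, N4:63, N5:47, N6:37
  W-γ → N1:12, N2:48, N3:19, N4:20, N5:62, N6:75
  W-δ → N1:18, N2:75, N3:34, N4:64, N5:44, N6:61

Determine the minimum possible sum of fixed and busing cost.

247

Open {W-α, W-γ}: assign each demand point to its cheapest open site.
  N1→W-γ 12, N2→W-α 41, N3→W-γ 19, N4→W-γ 20, N5→W-γ 62, N6→W-α 38
  busing cost 192, fixed 55 → total 247.
Compare {W-α, W-δ}: busing cost 198 + fixed 53 = 251.
Compare {W-α, W-γ, W-δ}: busing cost 174 + fixed 79 = 253.
Compare {W-γ, W-δ}: busing cost 204 + fixed 50 = 254.
All other subsets cost ≥ 251. Minimum total cost: 247.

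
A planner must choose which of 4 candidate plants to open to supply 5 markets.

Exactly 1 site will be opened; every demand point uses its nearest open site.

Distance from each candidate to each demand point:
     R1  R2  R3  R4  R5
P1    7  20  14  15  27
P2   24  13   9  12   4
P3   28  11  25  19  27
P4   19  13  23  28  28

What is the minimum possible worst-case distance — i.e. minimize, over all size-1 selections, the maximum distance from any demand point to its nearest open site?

24

Open {P2}.
  Farthest demand point is R1 at distance 24 (to P2); all others are ≤ 24.
With {P1} the worst case is 27.
With {P3} the worst case is 28.
No size-1 selection achieves below 24.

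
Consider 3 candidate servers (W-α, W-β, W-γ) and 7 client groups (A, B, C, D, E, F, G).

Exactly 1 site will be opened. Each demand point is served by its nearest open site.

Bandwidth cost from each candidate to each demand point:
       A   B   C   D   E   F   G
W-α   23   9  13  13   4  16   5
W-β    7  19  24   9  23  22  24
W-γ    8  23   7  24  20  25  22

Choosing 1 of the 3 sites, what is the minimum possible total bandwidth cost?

83

Open {W-α}.
  A→W-α 23, B→W-α 9, C→W-α 13, D→W-α 13, E→W-α 4, F→W-α 16, G→W-α 5  ⇒ total 83.
Compare {W-β}: total 128.
Compare {W-γ}: total 129.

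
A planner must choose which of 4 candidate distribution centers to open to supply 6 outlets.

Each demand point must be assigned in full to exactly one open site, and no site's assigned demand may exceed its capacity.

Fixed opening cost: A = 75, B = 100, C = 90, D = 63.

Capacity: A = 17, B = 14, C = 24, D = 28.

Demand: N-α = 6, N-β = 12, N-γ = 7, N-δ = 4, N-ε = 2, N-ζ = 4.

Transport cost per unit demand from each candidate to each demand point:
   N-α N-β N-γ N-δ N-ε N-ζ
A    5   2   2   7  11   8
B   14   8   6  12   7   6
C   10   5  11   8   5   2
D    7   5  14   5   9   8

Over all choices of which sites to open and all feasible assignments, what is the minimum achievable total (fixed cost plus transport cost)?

Open {A, D}; cheapest assignment that respects the capacities:
  A (cap 17, load 17): N-α, N-γ, N-ζ — cost 6×5 + 7×2 + 4×8 = 76
  D (cap 28, load 18): N-β, N-δ, N-ε — cost 12×5 + 4×5 + 2×9 = 98
  Shipping 174, fixed 138 → total 312.
  Any other capacity-feasible assignment to {A, D} ships for at least 174.
Compare {A, C}: its best feasible assignment gives total 315.
Compare {B, D}: its best feasible assignment gives total 365.
Every other set of open sites that can feasibly serve all demand totals ≥ 315 even under its best assignment. Minimum: 312.

312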